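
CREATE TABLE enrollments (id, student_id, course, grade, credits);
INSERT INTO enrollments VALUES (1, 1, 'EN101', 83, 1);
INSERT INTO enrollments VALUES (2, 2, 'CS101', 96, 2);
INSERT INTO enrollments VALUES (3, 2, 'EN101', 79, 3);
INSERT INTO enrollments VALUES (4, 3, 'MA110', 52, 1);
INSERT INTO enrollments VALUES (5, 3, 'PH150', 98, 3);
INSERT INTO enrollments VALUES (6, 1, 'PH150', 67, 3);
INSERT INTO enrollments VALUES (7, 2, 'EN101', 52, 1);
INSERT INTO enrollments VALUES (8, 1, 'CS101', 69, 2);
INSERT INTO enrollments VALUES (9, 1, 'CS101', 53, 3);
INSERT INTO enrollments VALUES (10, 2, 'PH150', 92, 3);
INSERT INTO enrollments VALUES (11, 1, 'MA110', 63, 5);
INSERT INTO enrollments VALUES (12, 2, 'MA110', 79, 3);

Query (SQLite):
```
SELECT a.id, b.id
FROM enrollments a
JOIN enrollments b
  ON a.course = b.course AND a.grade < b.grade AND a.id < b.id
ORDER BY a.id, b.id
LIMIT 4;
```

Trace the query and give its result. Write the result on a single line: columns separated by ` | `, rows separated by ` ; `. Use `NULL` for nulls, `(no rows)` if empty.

4 | 11 ; 4 | 12 ; 6 | 10 ; 11 | 12

Pairs (a,b) with same course, a.grade < b.grade, a.id < b.id.
course groups: CS101:{2,8,9} EN101:{1,3,7} MA110:{4,11,12} PH150:{5,6,10}
Ordered by (a.id, b.id); first 4.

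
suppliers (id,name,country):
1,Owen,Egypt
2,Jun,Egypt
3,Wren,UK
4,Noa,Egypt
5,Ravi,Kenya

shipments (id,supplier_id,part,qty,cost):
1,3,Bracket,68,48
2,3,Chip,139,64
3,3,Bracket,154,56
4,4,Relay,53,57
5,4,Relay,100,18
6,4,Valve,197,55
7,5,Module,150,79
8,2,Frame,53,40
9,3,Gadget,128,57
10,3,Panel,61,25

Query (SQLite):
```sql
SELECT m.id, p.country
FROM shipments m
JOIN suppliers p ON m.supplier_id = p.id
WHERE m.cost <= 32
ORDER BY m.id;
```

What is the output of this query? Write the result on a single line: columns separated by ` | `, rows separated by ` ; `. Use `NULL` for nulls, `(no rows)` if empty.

5 | Egypt ; 10 | UK

Each shipments row matches the suppliers row where supplier_id = suppliers.id.
Then keep rows with m.cost <= 32.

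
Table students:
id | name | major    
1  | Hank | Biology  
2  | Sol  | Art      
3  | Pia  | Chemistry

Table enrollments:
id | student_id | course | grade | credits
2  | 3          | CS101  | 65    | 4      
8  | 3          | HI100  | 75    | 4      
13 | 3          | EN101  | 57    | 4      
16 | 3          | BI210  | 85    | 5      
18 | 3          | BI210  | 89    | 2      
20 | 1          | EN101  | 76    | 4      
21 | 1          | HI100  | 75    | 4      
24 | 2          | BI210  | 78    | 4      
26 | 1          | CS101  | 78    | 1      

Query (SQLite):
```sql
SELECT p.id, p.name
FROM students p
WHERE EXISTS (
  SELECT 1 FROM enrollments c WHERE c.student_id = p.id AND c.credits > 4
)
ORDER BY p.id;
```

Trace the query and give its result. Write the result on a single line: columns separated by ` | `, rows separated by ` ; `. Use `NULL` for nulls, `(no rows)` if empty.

3 | Pia

For each students row, check whether any enrollments with matching student_id has credits > 4.
Keep rows where that is true.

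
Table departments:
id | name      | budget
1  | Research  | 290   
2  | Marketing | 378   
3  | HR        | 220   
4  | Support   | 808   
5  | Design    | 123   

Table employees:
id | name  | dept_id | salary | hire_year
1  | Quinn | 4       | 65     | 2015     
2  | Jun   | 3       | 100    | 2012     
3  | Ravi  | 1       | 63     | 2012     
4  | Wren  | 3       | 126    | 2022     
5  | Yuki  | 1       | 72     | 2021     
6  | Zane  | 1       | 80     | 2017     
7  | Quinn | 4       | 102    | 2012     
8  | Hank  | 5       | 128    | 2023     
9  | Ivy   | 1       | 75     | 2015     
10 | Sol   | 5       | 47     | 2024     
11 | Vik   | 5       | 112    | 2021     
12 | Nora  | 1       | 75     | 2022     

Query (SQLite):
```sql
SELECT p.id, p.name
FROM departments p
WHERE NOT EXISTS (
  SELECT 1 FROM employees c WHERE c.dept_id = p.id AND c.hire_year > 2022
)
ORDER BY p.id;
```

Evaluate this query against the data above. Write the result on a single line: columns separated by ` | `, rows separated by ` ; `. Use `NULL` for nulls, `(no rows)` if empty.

For each departments row, check whether any employees with matching dept_id has hire_year > 2022.
Keep rows where that is false.

1 | Research ; 2 | Marketing ; 3 | HR ; 4 | Support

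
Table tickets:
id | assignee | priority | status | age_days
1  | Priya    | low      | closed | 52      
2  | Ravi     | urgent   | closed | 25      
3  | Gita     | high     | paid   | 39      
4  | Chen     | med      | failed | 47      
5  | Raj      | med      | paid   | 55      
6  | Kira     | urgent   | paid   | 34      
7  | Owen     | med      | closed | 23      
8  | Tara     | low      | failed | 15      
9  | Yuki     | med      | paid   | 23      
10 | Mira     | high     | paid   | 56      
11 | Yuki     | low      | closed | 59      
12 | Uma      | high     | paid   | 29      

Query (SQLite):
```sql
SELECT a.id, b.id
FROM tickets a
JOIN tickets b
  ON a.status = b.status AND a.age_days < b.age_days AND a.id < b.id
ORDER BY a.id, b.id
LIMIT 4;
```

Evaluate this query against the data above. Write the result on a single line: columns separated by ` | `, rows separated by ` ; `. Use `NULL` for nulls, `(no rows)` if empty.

Pairs (a,b) with same status, a.age_days < b.age_days, a.id < b.id.
status groups: closed:{1,2,7,11} failed:{4,8} paid:{3,5,6,9,10,12}
Ordered by (a.id, b.id); first 4.

1 | 11 ; 2 | 11 ; 3 | 5 ; 3 | 10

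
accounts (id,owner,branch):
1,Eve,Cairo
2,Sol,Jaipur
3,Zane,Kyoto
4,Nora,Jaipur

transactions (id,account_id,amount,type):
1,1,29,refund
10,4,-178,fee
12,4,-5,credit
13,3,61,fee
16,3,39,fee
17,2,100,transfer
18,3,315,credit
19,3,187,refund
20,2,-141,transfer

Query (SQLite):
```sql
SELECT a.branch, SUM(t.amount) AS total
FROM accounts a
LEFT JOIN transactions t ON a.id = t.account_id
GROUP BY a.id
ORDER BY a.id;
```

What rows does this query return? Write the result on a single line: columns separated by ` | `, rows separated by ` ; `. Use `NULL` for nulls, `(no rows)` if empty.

Cairo | 29 ; Jaipur | -41 ; Kyoto | 602 ; Jaipur | -183

LEFT JOIN keeps every accounts row; unmatched ones get NULL for transactions columns.
Group by accounts.id and compute SUM(t.amount). SUM over an all-NULL group is NULL.
  1: ids {1} → SUM(t.amount)=29
  2: ids {17, 20} → SUM(t.amount)=-41
  3: ids {13, 16, 18, 19} → SUM(t.amount)=602
  4: ids {10, 12} → SUM(t.amount)=-183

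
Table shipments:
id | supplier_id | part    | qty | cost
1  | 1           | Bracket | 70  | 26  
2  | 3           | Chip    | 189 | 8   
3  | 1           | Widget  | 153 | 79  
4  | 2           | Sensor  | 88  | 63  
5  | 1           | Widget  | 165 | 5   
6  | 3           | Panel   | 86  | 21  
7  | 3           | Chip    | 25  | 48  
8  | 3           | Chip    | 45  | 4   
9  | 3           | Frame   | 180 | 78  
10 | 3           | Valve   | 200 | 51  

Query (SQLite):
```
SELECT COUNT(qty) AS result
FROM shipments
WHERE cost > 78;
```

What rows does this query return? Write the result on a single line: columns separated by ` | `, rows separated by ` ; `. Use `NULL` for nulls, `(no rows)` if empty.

Rows where cost > 78 → qty values: [153].
COUNT(qty) counts non-NULL values → 1.

1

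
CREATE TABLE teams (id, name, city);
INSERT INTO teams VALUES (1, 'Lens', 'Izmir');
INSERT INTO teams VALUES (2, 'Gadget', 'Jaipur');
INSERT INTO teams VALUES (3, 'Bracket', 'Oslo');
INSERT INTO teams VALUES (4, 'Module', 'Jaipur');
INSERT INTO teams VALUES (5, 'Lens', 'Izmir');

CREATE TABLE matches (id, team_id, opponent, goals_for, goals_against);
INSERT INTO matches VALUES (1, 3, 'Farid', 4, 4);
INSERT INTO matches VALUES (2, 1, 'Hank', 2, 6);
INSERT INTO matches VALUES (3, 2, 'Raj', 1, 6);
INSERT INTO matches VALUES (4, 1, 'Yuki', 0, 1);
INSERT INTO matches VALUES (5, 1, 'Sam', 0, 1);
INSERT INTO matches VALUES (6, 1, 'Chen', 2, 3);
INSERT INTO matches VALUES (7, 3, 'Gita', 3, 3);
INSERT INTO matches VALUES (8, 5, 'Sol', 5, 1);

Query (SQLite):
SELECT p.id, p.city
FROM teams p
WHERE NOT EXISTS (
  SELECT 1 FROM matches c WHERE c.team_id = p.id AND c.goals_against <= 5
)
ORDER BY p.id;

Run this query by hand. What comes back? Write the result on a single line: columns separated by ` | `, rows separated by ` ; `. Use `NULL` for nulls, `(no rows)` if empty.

2 | Jaipur ; 4 | Jaipur

For each teams row, check whether any matches with matching team_id has goals_against <= 5.
Keep rows where that is false.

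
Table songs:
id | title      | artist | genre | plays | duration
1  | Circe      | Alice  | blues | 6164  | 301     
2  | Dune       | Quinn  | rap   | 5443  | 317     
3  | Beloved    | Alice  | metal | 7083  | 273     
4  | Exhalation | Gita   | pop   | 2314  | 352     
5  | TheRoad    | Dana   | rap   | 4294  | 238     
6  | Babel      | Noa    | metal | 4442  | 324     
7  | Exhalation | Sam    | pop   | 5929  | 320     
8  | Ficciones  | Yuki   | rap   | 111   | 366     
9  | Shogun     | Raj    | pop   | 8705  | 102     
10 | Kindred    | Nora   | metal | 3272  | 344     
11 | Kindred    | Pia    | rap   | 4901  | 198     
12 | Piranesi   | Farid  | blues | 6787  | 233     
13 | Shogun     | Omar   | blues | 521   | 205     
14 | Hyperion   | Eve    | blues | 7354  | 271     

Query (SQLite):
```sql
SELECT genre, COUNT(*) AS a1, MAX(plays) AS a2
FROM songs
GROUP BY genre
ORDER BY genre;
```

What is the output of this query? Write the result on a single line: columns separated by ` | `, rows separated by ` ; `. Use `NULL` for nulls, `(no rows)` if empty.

blues | 4 | 7354 ; metal | 3 | 7083 ; pop | 3 | 8705 ; rap | 4 | 5443

Group songs by genre.
Per group compute: COUNT(*), MAX(plays).
  blues: ids {1, 12, 13, 14} → COUNT(*)=4, MAX(plays)=7354
  metal: ids {3, 6, 10} → COUNT(*)=3, MAX(plays)=7083
  pop: ids {4, 7, 9} → COUNT(*)=3, MAX(plays)=8705
  rap: ids {2, 5, 8, 11} → COUNT(*)=4, MAX(plays)=5443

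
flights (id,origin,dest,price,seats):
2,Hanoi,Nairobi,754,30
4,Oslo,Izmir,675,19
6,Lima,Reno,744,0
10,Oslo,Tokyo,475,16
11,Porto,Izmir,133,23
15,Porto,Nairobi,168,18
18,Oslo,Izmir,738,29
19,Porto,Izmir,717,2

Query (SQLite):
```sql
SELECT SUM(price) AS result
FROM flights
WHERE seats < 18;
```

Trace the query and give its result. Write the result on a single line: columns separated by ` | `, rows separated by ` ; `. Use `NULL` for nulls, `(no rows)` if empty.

Rows where seats < 18 → price values: [744, 475, 717].
SUM of non-NULL values = 1936.

1936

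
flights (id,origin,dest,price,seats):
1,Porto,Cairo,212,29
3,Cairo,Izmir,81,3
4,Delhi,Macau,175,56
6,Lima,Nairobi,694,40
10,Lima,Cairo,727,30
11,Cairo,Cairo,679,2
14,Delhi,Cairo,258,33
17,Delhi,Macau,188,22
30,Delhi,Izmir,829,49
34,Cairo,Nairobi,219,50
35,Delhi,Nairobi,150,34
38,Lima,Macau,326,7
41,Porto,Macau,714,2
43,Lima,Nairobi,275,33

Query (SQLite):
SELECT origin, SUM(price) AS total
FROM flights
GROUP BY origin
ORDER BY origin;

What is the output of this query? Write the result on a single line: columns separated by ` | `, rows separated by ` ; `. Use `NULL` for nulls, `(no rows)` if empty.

Cairo | 979 ; Delhi | 1600 ; Lima | 2022 ; Porto | 926

Partition flights by origin; compute SUM(price) within each group.
  Cairo: ids {3, 11, 34} → SUM(price)=979
  Delhi: ids {4, 14, 17, 30, 35} → SUM(price)=1600
  Lima: ids {6, 10, 38, 43} → SUM(price)=2022
  Porto: ids {1, 41} → SUM(price)=926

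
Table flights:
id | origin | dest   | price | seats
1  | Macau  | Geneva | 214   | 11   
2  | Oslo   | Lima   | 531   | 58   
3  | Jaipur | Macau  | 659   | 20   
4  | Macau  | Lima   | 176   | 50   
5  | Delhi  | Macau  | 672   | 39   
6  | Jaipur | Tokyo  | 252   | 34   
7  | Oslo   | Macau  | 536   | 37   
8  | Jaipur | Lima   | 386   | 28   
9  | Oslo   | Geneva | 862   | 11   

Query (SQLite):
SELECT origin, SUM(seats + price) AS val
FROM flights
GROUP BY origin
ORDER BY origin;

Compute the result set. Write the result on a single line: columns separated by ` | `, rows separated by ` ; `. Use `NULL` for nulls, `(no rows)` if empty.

Delhi | 711 ; Jaipur | 1379 ; Macau | 451 ; Oslo | 2035

For each row compute seats + price.
Group by origin; take SUM of the expression per group.
  Delhi: ids {5} → SUM(seats + price)=711
  Jaipur: ids {3, 6, 8} → SUM(seats + price)=1379
  Macau: ids {1, 4} → SUM(seats + price)=451
  Oslo: ids {2, 7, 9} → SUM(seats + price)=2035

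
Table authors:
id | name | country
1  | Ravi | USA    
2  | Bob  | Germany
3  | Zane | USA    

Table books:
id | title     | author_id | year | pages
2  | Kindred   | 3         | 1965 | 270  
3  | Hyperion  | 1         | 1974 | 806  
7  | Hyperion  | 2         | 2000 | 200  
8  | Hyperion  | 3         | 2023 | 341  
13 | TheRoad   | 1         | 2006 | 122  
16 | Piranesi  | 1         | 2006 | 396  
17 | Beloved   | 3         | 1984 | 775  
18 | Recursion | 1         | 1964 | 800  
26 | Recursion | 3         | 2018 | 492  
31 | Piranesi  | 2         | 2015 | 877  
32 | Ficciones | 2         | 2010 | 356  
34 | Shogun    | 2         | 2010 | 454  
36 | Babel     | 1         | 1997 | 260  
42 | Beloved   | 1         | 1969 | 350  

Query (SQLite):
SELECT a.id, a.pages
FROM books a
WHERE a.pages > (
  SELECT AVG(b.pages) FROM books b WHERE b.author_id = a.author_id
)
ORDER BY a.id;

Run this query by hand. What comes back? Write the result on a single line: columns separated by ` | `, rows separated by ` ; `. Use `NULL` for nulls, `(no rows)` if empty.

3 | 806 ; 17 | 775 ; 18 | 800 ; 26 | 492 ; 31 | 877

For each books row a, compute AVG(pages) over rows sharing a.author_id.
Keep row a if a.pages > that per-group AVG.
  author_id=1: AVG(pages) = 455.666667
  author_id=2: AVG(pages) = 471.75
  author_id=3: AVG(pages) = 469.5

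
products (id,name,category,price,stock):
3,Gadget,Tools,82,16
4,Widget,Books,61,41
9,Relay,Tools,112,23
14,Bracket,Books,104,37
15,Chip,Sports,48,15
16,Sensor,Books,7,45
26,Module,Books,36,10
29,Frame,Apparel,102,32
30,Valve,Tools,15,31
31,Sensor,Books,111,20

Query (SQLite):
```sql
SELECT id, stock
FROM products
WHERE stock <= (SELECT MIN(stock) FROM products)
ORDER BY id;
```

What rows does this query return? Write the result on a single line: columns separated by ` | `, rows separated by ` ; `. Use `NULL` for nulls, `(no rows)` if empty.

Scalar subquery: MIN(stock) over all products rows = 10.
Keep rows where stock <= that value.

26 | 10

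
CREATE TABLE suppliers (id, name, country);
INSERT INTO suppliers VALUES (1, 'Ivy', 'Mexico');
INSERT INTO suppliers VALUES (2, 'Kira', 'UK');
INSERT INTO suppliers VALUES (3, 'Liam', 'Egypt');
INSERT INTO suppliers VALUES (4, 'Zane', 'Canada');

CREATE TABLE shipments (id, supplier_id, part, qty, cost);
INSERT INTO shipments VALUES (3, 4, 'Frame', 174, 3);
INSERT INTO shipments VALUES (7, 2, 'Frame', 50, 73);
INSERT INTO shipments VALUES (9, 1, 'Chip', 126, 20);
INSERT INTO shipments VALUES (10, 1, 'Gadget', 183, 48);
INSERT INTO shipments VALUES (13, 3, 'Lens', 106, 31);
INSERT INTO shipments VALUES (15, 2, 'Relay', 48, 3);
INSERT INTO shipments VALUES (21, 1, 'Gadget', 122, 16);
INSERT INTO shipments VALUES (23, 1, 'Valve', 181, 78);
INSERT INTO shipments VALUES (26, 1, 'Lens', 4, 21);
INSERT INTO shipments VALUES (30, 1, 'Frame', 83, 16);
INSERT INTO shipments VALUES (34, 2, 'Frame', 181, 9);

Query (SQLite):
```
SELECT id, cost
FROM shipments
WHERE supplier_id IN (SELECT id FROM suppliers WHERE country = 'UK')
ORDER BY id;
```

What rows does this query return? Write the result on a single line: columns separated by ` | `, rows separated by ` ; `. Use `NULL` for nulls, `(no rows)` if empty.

Inner query: suppliers.id where country = 'UK'.
Outer: keep shipments rows whose supplier_id is in that set.
Inner query → {2}

7 | 73 ; 15 | 3 ; 34 | 9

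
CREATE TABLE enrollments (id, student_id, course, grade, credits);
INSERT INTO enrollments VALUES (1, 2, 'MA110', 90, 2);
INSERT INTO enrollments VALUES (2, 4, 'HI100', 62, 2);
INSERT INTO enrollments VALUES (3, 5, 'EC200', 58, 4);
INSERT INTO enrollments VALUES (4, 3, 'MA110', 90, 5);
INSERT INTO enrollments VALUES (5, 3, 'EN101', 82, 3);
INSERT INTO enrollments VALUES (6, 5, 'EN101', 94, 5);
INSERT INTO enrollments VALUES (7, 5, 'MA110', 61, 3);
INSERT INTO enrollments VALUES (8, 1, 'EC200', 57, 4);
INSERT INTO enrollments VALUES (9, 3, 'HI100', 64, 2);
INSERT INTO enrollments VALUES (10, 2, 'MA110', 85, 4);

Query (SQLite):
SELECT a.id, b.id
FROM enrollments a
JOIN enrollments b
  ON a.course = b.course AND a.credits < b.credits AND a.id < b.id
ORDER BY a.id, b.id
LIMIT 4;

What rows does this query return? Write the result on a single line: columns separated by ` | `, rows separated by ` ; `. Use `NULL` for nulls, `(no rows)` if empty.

1 | 4 ; 1 | 7 ; 1 | 10 ; 5 | 6

Pairs (a,b) with same course, a.credits < b.credits, a.id < b.id.
course groups: EC200:{3,8} EN101:{5,6} HI100:{2,9} MA110:{1,4,7,10}
Ordered by (a.id, b.id); first 4.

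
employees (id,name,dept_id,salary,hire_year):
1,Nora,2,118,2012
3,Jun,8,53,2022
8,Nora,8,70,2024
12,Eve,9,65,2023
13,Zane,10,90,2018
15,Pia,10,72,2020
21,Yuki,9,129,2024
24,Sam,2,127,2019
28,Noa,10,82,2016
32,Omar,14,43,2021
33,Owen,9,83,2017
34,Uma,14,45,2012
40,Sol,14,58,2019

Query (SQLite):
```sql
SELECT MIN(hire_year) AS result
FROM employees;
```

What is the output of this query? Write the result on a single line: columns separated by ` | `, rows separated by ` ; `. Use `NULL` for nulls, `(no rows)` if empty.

All hire_year values: [2012, 2022, 2024, 2023, 2018, 2020, 2024, 2019, 2016, 2021, 2017, 2012, 2019].
MIN of non-NULL values = 2012.

2012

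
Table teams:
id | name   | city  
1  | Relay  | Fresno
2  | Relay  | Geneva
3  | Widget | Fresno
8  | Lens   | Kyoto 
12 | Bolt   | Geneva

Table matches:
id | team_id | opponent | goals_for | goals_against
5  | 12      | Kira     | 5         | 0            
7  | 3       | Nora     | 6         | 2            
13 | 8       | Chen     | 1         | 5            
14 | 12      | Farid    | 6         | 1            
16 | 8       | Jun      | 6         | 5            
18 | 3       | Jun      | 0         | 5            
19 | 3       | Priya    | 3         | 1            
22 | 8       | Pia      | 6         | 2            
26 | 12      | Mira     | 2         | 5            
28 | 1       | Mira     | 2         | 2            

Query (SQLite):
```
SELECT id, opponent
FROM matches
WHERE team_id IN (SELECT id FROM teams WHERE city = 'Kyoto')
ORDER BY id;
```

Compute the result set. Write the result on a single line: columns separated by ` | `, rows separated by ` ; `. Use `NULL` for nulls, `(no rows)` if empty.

13 | Chen ; 16 | Jun ; 22 | Pia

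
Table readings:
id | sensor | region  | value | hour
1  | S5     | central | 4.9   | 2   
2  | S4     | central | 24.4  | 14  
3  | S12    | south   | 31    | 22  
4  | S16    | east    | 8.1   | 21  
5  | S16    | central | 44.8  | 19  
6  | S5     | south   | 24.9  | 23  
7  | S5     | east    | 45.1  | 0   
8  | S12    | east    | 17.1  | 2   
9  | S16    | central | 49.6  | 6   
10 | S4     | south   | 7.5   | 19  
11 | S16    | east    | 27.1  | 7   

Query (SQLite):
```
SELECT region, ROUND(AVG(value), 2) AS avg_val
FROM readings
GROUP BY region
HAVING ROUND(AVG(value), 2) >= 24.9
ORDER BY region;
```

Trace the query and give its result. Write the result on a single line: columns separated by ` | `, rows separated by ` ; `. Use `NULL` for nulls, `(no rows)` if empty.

central | 30.93

Partition readings by region; compute ROUND(AVG(value), 2) within each group.
HAVING: keep groups where ROUND(AVG(value), 2) >= 24.9.
  central: ids {1, 2, 5, 9} → ROUND(AVG(value), 2)=30.93
  east: ids {4, 7, 8, 11} → ROUND(AVG(value), 2)=24.35
  south: ids {3, 6, 10} → ROUND(AVG(value), 2)=21.13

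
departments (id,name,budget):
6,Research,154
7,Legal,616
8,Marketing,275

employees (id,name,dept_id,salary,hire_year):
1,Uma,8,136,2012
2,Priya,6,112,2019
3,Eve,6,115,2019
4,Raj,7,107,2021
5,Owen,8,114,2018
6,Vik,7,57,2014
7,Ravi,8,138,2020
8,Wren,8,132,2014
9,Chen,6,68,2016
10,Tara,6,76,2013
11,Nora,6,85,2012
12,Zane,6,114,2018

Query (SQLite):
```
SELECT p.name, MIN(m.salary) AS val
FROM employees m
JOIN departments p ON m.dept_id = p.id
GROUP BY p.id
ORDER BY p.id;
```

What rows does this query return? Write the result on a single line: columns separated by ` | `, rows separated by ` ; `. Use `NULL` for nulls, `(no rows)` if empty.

Join each employees row to its departments via dept_id.
Group joined rows by departments.id; compute MIN(m.salary) per group.
  6: ids {2, 3, 9, 10, 11, 12} → MIN(m.salary)=68
  7: ids {4, 6} → MIN(m.salary)=57
  8: ids {1, 5, 7, 8} → MIN(m.salary)=114

Research | 68 ; Legal | 57 ; Marketing | 114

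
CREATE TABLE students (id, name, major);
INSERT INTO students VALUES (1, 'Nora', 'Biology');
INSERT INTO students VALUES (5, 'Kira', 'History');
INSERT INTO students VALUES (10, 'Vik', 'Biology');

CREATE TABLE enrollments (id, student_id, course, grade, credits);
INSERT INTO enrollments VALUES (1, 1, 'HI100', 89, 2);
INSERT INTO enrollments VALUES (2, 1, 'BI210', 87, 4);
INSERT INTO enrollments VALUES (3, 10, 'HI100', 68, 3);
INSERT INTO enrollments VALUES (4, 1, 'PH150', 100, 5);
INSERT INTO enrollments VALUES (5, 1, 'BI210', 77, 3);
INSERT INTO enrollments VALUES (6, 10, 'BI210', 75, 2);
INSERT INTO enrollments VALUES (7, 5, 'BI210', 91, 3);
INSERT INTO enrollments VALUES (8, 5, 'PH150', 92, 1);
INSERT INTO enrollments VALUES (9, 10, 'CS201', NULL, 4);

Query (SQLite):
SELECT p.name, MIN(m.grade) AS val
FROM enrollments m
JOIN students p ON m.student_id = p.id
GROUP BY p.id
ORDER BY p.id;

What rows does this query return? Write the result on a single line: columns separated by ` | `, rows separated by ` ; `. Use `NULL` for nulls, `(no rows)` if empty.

Nora | 77 ; Kira | 91 ; Vik | 68

Join each enrollments row to its students via student_id.
Group joined rows by students.id; compute MIN(m.grade) per group.
  1: ids {1, 2, 4, 5} → MIN(m.grade)=77
  5: ids {7, 8} → MIN(m.grade)=91
  10: ids {3, 6, 9} → MIN(m.grade)=68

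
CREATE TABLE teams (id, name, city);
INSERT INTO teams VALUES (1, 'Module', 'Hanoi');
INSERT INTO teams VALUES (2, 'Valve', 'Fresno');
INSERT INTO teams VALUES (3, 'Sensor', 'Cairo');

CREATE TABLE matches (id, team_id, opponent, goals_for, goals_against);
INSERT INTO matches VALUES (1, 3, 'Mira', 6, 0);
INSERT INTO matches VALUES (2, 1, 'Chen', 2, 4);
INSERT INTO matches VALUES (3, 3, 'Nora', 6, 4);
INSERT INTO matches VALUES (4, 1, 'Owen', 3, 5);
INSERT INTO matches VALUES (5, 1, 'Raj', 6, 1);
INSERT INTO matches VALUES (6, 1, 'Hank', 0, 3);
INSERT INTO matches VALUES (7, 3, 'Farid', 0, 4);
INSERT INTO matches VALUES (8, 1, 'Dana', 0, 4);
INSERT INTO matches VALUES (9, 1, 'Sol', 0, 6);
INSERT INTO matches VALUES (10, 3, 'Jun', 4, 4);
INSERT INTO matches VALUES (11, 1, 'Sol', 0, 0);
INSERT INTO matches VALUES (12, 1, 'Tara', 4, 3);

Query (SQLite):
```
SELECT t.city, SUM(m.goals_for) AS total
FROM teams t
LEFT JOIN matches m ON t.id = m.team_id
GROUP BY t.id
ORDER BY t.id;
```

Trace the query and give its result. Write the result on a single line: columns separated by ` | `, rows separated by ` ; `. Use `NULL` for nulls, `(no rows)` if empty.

LEFT JOIN keeps every teams row; unmatched ones get NULL for matches columns.
Group by teams.id and compute SUM(m.goals_for). SUM over an all-NULL group is NULL.
  1: ids {2, 4, 5, 6, 8, 9, 11, 12} → SUM(m.goals_for)=15
  2: ids {—} → SUM(m.goals_for)=NULL
  3: ids {1, 3, 7, 10} → SUM(m.goals_for)=16

Hanoi | 15 ; Fresno | NULL ; Cairo | 16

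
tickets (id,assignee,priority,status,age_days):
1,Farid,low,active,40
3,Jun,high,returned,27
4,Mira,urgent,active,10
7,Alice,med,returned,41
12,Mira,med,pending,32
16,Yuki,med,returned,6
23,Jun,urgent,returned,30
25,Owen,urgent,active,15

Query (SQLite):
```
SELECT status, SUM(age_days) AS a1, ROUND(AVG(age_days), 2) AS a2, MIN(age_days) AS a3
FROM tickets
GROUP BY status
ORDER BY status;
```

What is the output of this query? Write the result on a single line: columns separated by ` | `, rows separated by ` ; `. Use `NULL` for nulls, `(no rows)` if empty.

Group tickets by status.
Per group compute: SUM(age_days), ROUND(AVG(age_days), 2), MIN(age_days).
  active: ids {1, 4, 25} → SUM(age_days)=65, ROUND(AVG(age_days), 2)=21.67, MIN(age_days)=10
  pending: ids {12} → SUM(age_days)=32, ROUND(AVG(age_days), 2)=32, MIN(age_days)=32
  returned: ids {3, 7, 16, 23} → SUM(age_days)=104, ROUND(AVG(age_days), 2)=26, MIN(age_days)=6

active | 65 | 21.67 | 10 ; pending | 32 | 32 | 32 ; returned | 104 | 26 | 6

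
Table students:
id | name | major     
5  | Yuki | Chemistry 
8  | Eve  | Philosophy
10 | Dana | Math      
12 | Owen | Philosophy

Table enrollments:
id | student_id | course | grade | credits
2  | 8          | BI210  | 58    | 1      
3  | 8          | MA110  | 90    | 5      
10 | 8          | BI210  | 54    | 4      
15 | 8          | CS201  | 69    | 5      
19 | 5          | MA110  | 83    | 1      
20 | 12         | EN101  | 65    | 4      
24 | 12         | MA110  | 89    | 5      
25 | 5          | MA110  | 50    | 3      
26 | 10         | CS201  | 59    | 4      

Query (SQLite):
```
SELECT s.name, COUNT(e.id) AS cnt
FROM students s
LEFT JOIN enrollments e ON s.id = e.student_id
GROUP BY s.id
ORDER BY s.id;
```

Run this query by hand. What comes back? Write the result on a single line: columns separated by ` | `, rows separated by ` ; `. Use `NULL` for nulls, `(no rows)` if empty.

LEFT JOIN keeps every students row; unmatched ones get NULL for enrollments columns.
Group by students.id and compute COUNT(e.id). COUNT(col) of an all-NULL group is 0.
  5: ids {19, 25} → COUNT(e.id)=2
  8: ids {2, 3, 10, 15} → COUNT(e.id)=4
  10: ids {26} → COUNT(e.id)=1
  12: ids {20, 24} → COUNT(e.id)=2

Yuki | 2 ; Eve | 4 ; Dana | 1 ; Owen | 2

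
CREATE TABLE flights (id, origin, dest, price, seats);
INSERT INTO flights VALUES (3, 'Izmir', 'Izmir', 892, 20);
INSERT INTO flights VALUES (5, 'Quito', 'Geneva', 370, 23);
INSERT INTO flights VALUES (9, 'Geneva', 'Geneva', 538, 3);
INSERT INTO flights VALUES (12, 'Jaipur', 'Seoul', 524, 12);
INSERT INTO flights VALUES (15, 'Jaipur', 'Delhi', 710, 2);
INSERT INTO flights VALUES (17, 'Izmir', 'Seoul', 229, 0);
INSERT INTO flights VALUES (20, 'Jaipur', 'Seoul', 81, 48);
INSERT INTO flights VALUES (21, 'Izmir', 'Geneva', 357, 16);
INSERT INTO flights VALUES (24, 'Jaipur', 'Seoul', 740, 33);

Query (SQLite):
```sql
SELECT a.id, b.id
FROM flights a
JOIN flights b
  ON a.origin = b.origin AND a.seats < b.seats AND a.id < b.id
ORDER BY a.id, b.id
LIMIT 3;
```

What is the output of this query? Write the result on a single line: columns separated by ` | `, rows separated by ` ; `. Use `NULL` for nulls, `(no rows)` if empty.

12 | 20 ; 12 | 24 ; 15 | 20

Pairs (a,b) with same origin, a.seats < b.seats, a.id < b.id.
origin groups: Geneva:{9} Izmir:{3,17,21} Jaipur:{12,15,20,24} Quito:{5}
Ordered by (a.id, b.id); first 3.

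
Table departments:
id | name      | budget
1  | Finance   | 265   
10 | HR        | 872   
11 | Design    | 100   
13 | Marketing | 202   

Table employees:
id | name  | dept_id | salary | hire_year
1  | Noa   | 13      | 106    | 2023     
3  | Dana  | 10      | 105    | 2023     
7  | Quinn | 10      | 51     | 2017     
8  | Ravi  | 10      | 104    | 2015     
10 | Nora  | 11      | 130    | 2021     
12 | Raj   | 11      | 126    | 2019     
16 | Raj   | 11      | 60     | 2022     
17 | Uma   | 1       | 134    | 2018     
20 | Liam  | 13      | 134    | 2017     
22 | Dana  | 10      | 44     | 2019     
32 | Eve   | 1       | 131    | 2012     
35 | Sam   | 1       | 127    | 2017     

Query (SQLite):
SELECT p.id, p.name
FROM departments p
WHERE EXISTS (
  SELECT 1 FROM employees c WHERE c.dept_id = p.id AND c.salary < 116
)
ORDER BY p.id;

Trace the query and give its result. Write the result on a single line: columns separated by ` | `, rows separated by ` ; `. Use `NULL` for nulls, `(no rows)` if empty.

10 | HR ; 11 | Design ; 13 | Marketing

For each departments row, check whether any employees with matching dept_id has salary < 116.
Keep rows where that is true.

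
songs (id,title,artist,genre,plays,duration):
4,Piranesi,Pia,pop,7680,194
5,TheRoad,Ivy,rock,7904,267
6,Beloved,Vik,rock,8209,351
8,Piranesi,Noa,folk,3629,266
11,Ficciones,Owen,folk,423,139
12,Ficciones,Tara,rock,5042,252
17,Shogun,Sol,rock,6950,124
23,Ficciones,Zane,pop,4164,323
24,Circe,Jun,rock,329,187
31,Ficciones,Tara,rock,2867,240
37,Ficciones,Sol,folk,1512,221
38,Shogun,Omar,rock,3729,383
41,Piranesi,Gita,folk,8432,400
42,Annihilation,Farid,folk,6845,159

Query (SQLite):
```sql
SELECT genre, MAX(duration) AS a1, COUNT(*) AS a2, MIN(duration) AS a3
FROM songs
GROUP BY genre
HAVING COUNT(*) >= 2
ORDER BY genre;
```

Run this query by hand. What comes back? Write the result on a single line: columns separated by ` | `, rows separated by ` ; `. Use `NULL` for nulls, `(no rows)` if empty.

folk | 400 | 5 | 139 ; pop | 323 | 2 | 194 ; rock | 383 | 7 | 124

Group songs by genre.
Per group compute: MAX(duration), COUNT(*), MIN(duration).
HAVING: drop groups with fewer than 2 rows.
  folk: ids {8, 11, 37, 41, 42} → MAX(duration)=400, COUNT(*)=5, MIN(duration)=139
  pop: ids {4, 23} → MAX(duration)=323, COUNT(*)=2, MIN(duration)=194
  rock: ids {5, 6, 12, 17, 24, 31, 38} → MAX(duration)=383, COUNT(*)=7, MIN(duration)=124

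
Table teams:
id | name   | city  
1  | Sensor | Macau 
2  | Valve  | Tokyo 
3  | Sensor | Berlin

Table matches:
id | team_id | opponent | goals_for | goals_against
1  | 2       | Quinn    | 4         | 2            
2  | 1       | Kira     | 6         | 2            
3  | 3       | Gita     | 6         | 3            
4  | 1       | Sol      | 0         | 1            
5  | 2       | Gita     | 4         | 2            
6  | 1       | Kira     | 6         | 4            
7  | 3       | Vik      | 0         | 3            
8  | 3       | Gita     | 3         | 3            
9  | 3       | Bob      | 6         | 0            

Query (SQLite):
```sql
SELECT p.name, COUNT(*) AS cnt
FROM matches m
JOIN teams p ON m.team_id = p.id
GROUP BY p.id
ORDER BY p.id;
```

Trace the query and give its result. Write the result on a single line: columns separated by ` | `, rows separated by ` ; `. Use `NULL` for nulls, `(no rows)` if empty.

Join each matches row to its teams via team_id.
Group joined rows by teams.id; compute COUNT(*) per group.
  1: ids {2, 4, 6} → COUNT(*)=3
  2: ids {1, 5} → COUNT(*)=2
  3: ids {3, 7, 8, 9} → COUNT(*)=4

Sensor | 3 ; Valve | 2 ; Sensor | 4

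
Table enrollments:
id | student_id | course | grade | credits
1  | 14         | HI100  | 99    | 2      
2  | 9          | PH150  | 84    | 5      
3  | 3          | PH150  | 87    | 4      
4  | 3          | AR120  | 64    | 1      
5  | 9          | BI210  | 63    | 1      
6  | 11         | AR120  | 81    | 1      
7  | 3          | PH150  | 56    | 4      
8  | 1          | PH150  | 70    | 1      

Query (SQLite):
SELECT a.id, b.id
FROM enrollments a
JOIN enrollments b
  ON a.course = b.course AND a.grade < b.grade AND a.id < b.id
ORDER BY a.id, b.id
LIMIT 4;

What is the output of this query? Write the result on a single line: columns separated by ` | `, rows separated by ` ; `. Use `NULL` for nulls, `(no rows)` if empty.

Pairs (a,b) with same course, a.grade < b.grade, a.id < b.id.
course groups: AR120:{4,6} BI210:{5} HI100:{1} PH150:{2,3,7,8}
Ordered by (a.id, b.id); first 4.

2 | 3 ; 4 | 6 ; 7 | 8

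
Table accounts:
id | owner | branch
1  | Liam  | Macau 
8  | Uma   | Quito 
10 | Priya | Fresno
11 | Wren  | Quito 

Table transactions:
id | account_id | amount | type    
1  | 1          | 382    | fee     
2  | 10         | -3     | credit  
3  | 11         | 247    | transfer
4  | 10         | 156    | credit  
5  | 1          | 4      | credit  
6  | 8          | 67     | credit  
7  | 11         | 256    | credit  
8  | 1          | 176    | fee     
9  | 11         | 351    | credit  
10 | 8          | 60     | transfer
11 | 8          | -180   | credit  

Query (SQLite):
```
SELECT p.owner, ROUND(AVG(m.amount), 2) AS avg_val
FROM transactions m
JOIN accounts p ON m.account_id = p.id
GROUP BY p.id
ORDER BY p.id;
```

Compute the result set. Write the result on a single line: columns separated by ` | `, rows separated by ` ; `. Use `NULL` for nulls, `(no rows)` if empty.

Liam | 187.33 ; Uma | -17.67 ; Priya | 76.5 ; Wren | 284.67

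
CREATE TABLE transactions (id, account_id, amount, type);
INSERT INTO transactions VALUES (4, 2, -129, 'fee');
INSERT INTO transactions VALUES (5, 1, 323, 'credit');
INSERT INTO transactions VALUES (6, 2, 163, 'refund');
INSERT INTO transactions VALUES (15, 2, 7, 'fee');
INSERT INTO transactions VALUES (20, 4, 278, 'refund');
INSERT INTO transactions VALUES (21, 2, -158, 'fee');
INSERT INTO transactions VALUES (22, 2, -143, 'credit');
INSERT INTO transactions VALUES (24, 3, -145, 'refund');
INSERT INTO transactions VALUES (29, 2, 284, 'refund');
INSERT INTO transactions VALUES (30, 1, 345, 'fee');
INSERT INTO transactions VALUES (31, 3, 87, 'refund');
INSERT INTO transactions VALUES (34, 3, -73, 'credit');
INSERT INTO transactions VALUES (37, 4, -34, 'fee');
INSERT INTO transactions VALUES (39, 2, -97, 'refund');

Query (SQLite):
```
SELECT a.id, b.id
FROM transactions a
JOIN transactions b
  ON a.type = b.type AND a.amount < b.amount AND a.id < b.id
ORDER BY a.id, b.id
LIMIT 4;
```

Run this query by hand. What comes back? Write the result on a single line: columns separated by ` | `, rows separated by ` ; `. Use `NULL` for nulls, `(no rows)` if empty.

Pairs (a,b) with same type, a.amount < b.amount, a.id < b.id.
type groups: credit:{5,22,34} fee:{4,15,21,30,37} refund:{6,20,24,29,31,39}
Ordered by (a.id, b.id); first 4.

4 | 15 ; 4 | 30 ; 4 | 37 ; 6 | 20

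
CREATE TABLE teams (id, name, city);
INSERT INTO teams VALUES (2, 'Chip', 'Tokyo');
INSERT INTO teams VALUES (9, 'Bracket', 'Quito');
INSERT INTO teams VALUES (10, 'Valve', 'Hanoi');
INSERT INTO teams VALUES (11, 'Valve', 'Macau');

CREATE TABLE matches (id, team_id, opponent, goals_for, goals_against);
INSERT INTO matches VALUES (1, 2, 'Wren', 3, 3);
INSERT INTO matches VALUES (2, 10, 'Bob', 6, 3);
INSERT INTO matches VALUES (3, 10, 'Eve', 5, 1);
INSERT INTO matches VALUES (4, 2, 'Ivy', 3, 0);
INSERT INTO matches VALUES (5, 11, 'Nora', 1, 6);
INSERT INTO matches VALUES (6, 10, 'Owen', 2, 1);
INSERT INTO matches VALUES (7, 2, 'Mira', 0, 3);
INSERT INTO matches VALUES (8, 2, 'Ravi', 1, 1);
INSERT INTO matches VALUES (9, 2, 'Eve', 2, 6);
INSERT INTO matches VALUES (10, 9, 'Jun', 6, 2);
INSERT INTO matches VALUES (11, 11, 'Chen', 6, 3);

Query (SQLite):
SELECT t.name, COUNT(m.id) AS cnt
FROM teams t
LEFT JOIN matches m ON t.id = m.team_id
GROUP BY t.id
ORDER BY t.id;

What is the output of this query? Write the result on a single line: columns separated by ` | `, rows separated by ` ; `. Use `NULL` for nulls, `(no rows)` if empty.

LEFT JOIN keeps every teams row; unmatched ones get NULL for matches columns.
Group by teams.id and compute COUNT(m.id). COUNT(col) of an all-NULL group is 0.
  2: ids {1, 4, 7, 8, 9} → COUNT(m.id)=5
  9: ids {10} → COUNT(m.id)=1
  10: ids {2, 3, 6} → COUNT(m.id)=3
  11: ids {5, 11} → COUNT(m.id)=2

Chip | 5 ; Bracket | 1 ; Valve | 3 ; Valve | 2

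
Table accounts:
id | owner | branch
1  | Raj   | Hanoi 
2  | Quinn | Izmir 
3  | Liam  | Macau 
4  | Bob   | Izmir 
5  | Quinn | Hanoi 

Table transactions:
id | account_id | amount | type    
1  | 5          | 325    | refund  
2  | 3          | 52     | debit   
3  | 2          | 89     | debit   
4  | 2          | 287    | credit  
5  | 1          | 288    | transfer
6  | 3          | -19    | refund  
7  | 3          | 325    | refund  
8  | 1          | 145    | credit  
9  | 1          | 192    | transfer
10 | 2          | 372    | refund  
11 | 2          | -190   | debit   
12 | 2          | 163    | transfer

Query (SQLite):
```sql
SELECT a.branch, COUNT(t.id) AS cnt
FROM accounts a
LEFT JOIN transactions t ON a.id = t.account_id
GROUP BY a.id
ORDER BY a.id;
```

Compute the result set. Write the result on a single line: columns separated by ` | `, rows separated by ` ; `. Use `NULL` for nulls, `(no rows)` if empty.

Hanoi | 3 ; Izmir | 5 ; Macau | 3 ; Izmir | 0 ; Hanoi | 1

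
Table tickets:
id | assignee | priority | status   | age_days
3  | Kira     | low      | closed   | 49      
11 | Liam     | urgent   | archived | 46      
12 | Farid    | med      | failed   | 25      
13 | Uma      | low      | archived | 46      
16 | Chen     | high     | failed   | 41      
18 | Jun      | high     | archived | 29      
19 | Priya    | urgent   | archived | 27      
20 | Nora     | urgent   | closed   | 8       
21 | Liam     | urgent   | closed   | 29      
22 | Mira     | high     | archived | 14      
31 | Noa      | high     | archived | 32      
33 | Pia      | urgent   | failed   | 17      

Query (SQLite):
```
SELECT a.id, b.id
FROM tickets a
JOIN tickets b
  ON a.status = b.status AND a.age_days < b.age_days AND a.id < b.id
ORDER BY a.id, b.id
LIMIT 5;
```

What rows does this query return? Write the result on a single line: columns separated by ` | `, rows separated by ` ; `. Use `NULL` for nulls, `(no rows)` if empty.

12 | 16 ; 18 | 31 ; 19 | 31 ; 20 | 21 ; 22 | 31

Pairs (a,b) with same status, a.age_days < b.age_days, a.id < b.id.
status groups: archived:{11,13,18,19,22,31} closed:{3,20,21} failed:{12,16,33}
Ordered by (a.id, b.id); first 5.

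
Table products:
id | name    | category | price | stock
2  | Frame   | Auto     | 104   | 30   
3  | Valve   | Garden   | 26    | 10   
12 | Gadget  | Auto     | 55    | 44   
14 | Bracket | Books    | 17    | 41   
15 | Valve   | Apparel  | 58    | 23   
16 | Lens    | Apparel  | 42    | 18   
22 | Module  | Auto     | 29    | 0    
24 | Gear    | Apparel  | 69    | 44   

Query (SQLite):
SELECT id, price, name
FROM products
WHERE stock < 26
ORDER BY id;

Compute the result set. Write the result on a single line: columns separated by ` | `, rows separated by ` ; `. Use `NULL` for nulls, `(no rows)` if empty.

3 | 26 | Valve ; 15 | 58 | Valve ; 16 | 42 | Lens ; 22 | 29 | Module

stock < 26: ids {3, 15, 16, 22}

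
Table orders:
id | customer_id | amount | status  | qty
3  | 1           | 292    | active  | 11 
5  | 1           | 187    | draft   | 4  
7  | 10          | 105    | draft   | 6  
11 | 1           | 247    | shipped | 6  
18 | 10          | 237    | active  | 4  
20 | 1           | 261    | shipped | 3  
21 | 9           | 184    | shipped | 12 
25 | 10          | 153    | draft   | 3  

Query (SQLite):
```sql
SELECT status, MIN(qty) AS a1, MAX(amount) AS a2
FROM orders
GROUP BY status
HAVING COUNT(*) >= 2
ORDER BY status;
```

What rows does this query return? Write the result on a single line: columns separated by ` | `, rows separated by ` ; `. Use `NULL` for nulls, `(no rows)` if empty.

active | 4 | 292 ; draft | 3 | 187 ; shipped | 3 | 261

Group orders by status.
Per group compute: MIN(qty), MAX(amount).
HAVING: drop groups with fewer than 2 rows.
  active: ids {3, 18} → MIN(qty)=4, MAX(amount)=292
  draft: ids {5, 7, 25} → MIN(qty)=3, MAX(amount)=187
  shipped: ids {11, 20, 21} → MIN(qty)=3, MAX(amount)=261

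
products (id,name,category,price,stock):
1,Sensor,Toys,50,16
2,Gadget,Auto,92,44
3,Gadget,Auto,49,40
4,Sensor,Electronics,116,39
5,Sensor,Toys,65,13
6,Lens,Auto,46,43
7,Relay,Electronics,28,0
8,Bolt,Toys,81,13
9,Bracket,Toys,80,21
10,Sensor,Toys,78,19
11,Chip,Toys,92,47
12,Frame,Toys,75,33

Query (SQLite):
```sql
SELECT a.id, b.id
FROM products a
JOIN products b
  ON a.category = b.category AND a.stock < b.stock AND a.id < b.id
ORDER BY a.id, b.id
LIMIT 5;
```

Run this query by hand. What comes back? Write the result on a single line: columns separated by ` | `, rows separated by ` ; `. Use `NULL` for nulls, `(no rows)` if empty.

1 | 9 ; 1 | 10 ; 1 | 11 ; 1 | 12 ; 3 | 6

Pairs (a,b) with same category, a.stock < b.stock, a.id < b.id.
category groups: Auto:{2,3,6} Electronics:{4,7} Toys:{1,5,8,9,10,11,12}
Ordered by (a.id, b.id); first 5.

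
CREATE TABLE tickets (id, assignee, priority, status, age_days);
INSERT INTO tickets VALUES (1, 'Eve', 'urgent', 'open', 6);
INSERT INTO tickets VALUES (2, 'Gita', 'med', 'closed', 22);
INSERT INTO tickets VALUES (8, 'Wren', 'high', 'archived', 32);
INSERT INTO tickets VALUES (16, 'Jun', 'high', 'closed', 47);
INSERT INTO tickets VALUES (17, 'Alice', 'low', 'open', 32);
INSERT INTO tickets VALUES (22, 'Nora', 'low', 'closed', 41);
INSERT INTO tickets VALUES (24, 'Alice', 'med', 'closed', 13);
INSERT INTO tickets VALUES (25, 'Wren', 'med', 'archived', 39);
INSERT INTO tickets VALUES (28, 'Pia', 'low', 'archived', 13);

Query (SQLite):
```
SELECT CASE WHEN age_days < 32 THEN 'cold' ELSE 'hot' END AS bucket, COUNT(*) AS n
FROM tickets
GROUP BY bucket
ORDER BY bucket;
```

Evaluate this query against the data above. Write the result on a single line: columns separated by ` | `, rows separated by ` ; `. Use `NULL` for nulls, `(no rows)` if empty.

cold | 4 ; hot | 5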